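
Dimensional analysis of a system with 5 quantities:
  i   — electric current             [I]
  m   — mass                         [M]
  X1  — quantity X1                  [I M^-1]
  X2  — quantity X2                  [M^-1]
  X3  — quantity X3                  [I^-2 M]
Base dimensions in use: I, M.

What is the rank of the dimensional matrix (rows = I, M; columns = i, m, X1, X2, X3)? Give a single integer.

Exponent matrix [I,M] × [i,m,X1,X2,X3]:
  I: [ 1  0  1  0 -2]
  M: [ 0  1 -1 -1  1]
Echelon form has 2 nonzero rows (pivots: i,m)

2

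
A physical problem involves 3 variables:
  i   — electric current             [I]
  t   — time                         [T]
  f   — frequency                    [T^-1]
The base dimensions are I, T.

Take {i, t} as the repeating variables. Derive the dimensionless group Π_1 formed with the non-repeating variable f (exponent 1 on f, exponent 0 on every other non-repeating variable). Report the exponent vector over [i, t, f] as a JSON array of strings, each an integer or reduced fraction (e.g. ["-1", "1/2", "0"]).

["0", "1", "1"]

Write exponents as rows I,T / cols i,t,f:
  I: [ 1  0  0]
  T: [ 0  1 -1]
Echelon form has 2 nonzero rows (pivots: i,t)
Repeat: i,t; free: f
RREF:
  r0: [   1    0    0]
  r1: [   0    1   -1]
Fix exponent of f at 1; solve each RREF row for its pivot's exponent:
  r0: exp(i) + (0)·1 = 0 ⇒ exp(i) = 0
  r1: exp(t) + (-1)·1 = 0 ⇒ exp(t) = 1
Π_1 = t · f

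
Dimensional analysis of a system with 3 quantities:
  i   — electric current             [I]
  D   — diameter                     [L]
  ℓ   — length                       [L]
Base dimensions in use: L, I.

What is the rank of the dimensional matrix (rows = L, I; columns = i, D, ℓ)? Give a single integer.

2

Dimensional matrix (L×I by i×D×ℓ):
  L: [ 0  1  1]
  I: [ 1  0  0]
Echelon form has 2 nonzero rows (pivots: i,D)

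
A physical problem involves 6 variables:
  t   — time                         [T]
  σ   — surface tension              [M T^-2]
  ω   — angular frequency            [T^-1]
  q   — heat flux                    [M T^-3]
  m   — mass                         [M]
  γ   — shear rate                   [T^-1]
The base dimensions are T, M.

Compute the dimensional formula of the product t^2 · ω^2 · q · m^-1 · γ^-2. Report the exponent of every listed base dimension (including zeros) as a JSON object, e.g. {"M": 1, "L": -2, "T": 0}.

{"T": -1, "M": 0}

Write exponents as rows T,M / cols t,σ,ω,q,m,γ:
  T: [ 1 -2 -1 -3  0 -1]
  M: [ 0  1  0  1  1  0]
  [T]: (2)·1+(2)·-1+(1)·-3+(-1)·0+(-2)·-1 = -1
  [M]: (2)·0+(2)·0+(1)·1+(-1)·1+(-2)·0 = 0
⇒ T^-1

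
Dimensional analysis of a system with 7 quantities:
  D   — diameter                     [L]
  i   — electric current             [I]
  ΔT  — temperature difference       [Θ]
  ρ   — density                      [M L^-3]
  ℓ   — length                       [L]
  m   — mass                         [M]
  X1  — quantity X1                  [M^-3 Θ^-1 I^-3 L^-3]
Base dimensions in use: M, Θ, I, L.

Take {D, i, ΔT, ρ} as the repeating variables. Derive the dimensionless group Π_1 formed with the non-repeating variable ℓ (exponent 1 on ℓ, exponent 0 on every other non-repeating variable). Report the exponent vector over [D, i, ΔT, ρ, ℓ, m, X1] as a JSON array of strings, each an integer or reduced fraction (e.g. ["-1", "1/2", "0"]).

Exponent matrix [M,Θ,I,L] × [D,i,ΔT,ρ,ℓ,m,X1]:
  M: [ 0  0  0  1  0  1 -3]
  Θ: [ 0  0  1  0  0  0 -1]
  I: [ 0  1  0  0  0  0 -3]
  L: [ 1  0  0 -3  1  0 -3]
RREF → pivots at {D,i,ΔT,ρ} ⇒ r = 4
Repeat: D,i,ΔT,ρ; free: ℓ,m,X1
RREF:
  r0: [   1    0    0    0    1    3  -12]
  r1: [   0    1    0    0    0    0   -3]
  r2: [   0    0    1    0    0    0   -1]
  r3: [   0    0    0    1    0    1   -3]
Fix exponent of ℓ at 1, m at 0, X1 at 0; solve each RREF row for its pivot's exponent:
  r0: exp(D) + (1)·1 = 0 ⇒ exp(D) = -1
  r1: exp(i) + (0)·1 = 0 ⇒ exp(i) = 0
  r2: exp(ΔT) + (0)·1 = 0 ⇒ exp(ΔT) = 0
  r3: exp(ρ) + (0)·1 = 0 ⇒ exp(ρ) = 0
Π_1 = D^-1 · ℓ

["-1", "0", "0", "0", "1", "0", "0"]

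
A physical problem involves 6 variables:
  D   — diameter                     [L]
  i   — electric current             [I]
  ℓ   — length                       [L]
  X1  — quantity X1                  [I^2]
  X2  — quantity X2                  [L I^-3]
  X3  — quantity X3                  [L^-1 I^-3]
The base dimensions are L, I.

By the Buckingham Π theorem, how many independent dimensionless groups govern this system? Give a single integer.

4

Write exponents as rows L,I / cols D,i,ℓ,X1,X2,X3:
  L: [ 1  0  1  0  1 -1]
  I: [ 0  1  0  2 -3 -3]
Echelon form has 2 nonzero rows (pivots: D,i)
Π count = n − r = 6 − 2 = 4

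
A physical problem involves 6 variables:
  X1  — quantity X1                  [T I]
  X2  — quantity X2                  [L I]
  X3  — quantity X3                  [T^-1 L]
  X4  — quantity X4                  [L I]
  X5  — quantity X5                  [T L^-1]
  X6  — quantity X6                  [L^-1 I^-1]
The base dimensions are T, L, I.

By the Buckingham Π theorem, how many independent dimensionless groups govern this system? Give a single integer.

4

Dimensional matrix (T×L×I by X1×X2×X3×X4×X5×X6):
  T: [ 1  0 -1  0  1  0]
  L: [ 0  1  1  1 -1 -1]
  I: [ 1  1  0  1  0 -1]
Echelon form has 2 nonzero rows (pivots: X1,X2)
Π count = n − r = 6 − 2 = 4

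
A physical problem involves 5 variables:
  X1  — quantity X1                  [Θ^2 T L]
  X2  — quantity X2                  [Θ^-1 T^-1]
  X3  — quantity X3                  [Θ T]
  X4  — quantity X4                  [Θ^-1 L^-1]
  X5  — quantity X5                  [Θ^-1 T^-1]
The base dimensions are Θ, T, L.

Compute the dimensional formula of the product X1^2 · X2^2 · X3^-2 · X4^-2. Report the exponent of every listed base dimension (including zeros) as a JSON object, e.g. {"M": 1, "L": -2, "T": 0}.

Write exponents as rows Θ,T,L / cols X1,X2,X3,X4,X5:
  Θ: [ 2 -1  1 -1 -1]
  T: [ 1 -1  1  0 -1]
  L: [ 1  0  0 -1  0]
  [Θ]: (2)·2+(2)·-1+(-2)·1+(-2)·-1 = 2
  [T]: (2)·1+(2)·-1+(-2)·1+(-2)·0 = -2
  [L]: (2)·1+(2)·0+(-2)·0+(-2)·-1 = 4
⇒ Θ^2 T^-2 L^4

{"Θ": 2, "T": -2, "L": 4}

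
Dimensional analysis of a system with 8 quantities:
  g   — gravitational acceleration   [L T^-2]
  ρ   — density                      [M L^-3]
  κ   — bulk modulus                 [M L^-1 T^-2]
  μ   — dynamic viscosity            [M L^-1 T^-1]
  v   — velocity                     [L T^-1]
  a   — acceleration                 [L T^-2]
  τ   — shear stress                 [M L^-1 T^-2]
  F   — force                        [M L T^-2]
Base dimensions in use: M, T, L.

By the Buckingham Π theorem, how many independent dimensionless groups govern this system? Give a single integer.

Dimensional matrix (M×T×L by g×ρ×κ×μ×v×a×τ×F):
  M: [ 0  1  1  1  0  0  1  1]
  T: [-2  0 -2 -1 -1 -2 -2 -2]
  L: [ 1 -3 -1 -1  1  1 -1  1]
Row reduction gives pivot columns g,ρ,κ; rank = 3
Π count = n − r = 8 − 3 = 5

5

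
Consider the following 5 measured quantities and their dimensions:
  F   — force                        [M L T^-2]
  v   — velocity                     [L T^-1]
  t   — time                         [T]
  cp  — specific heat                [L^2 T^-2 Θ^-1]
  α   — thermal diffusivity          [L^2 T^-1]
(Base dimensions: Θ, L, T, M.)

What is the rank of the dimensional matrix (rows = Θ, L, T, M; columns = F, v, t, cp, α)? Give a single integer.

Write exponents as rows Θ,L,T,M / cols F,v,t,cp,α:
  Θ: [ 0  0  0 -1  0]
  L: [ 1  1  0  2  2]
  T: [-2 -1  1 -2 -1]
  M: [ 1  0  0  0  0]
Row reduction gives pivot columns F,v,t,cp; rank = 4

4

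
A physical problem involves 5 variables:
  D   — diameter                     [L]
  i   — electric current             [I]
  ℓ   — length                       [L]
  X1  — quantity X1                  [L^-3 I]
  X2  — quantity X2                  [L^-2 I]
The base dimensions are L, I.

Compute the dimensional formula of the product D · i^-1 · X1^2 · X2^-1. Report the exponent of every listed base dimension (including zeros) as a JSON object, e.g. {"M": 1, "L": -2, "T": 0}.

Exponent matrix [L,I] × [D,i,ℓ,X1,X2]:
  L: [ 1  0  1 -3 -2]
  I: [ 0  1  0  1  1]
  [L]: (1)·1+(-1)·0+(2)·-3+(-1)·-2 = -3
  [I]: (1)·0+(-1)·1+(2)·1+(-1)·1 = 0
⇒ L^-3

{"L": -3, "I": 0}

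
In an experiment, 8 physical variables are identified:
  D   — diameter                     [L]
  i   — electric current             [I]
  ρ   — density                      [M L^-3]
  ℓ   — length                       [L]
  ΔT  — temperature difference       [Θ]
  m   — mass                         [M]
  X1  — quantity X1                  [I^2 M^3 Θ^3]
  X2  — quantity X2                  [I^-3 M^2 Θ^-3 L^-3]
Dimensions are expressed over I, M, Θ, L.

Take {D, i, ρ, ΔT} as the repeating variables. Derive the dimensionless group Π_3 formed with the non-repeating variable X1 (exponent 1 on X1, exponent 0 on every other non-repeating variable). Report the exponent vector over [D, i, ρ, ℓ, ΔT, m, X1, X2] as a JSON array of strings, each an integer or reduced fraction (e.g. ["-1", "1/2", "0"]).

Exponent matrix [I,M,Θ,L] × [D,i,ρ,ℓ,ΔT,m,X1,X2]:
  I: [ 0  1  0  0  0  0  2 -3]
  M: [ 0  0  1  0  0  1  3  2]
  Θ: [ 0  0  0  0  1  0  3 -3]
  L: [ 1  0 -3  1  0  0  0 -3]
Row reduction gives pivot columns D,i,ρ,ΔT; rank = 4
Repeat: D,i,ρ,ΔT; free: ℓ,m,X1,X2
RREF:
  r0: [   1    0    0    1    0    3    9    3]
  r1: [   0    1    0    0    0    0    2   -3]
  r2: [   0    0    1    0    0    1    3    2]
  r3: [   0    0    0    0    1    0    3   -3]
Fix exponent of X1 at 1, ℓ at 0, m at 0, X2 at 0; solve each RREF row for its pivot's exponent:
  r0: exp(D) + (9)·1 = 0 ⇒ exp(D) = -9
  r1: exp(i) + (2)·1 = 0 ⇒ exp(i) = -2
  r2: exp(ρ) + (3)·1 = 0 ⇒ exp(ρ) = -3
  r3: exp(ΔT) + (3)·1 = 0 ⇒ exp(ΔT) = -3
Π_3 = D^-9 · i^-2 · ρ^-3 · ΔT^-3 · X1

["-9", "-2", "-3", "0", "-3", "0", "1", "0"]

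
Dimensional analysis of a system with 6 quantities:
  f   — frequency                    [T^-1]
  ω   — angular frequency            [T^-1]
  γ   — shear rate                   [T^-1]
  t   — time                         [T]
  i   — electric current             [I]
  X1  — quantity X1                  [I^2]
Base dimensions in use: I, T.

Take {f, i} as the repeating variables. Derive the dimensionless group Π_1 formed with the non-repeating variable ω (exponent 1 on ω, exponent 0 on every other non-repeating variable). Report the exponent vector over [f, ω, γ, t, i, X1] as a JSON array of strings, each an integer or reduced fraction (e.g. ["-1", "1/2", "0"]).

["-1", "1", "0", "0", "0", "0"]

Exponent matrix [I,T] × [f,ω,γ,t,i,X1]:
  I: [ 0  0  0  0  1  2]
  T: [-1 -1 -1  1  0  0]
RREF → pivots at {f,i} ⇒ r = 2
Pivot set = {f,i}, free = {ω,γ,t,X1}
RREF:
  r0: [   1    1    1   -1    0    0]
  r1: [   0    0    0    0    1    2]
Fix exponent of ω at 1, γ at 0, t at 0, X1 at 0; solve each RREF row for its pivot's exponent:
  r0: exp(f) + (1)·1 = 0 ⇒ exp(f) = -1
  r1: exp(i) + (0)·1 = 0 ⇒ exp(i) = 0
Π_1 = f^-1 · ω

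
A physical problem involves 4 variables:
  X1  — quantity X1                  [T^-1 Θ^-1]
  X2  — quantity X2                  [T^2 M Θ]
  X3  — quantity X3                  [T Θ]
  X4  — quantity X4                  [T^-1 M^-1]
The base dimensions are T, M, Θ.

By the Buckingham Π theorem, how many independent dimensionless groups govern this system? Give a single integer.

2

Write exponents as rows T,M,Θ / cols X1,X2,X3,X4:
  T: [-1  2  1 -1]
  M: [ 0  1  0 -1]
  Θ: [-1  1  1  0]
Echelon form has 2 nonzero rows (pivots: X1,X2)
n=4, r=2 ⇒ 2 dimensionless groups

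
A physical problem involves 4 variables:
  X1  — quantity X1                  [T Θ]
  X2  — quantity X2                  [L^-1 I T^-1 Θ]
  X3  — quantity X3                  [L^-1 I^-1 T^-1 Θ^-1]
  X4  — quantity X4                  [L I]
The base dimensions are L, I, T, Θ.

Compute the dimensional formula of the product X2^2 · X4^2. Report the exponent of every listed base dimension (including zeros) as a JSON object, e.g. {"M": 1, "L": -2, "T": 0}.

Dimensional matrix (L×I×T×Θ by X1×X2×X3×X4):
  L: [ 0 -1 -1  1]
  I: [ 0  1 -1  1]
  T: [ 1 -1 -1  0]
  Θ: [ 1  1 -1  0]
  [L]: (2)·-1+(2)·1 = 0
  [I]: (2)·1+(2)·1 = 4
  [T]: (2)·-1+(2)·0 = -2
  [Θ]: (2)·1+(2)·0 = 2
⇒ I^4 T^-2 Θ^2

{"L": 0, "I": 4, "T": -2, "Θ": 2}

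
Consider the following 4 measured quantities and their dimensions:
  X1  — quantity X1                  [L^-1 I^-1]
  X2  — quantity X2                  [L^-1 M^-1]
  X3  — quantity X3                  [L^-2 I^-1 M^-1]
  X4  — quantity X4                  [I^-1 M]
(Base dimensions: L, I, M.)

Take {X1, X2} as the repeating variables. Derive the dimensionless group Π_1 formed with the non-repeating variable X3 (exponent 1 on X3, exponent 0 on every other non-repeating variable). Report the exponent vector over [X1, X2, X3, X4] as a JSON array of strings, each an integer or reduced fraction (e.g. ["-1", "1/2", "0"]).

Exponent matrix [L,I,M] × [X1,X2,X3,X4]:
  L: [-1 -1 -2  0]
  I: [-1  0 -1 -1]
  M: [ 0 -1 -1  1]
Echelon form has 2 nonzero rows (pivots: X1,X2)
Pivot set = {X1,X2}, free = {X3,X4}
RREF:
  r0: [   1    0    1    1]
  r1: [   0    1    1   -1]
  r2: [   0    0    0    0]
Fix exponent of X3 at 1, X4 at 0; solve each RREF row for its pivot's exponent:
  r0: exp(X1) + (1)·1 = 0 ⇒ exp(X1) = -1
  r1: exp(X2) + (1)·1 = 0 ⇒ exp(X2) = -1
Π_1 = X1^-1 · X2^-1 · X3

["-1", "-1", "1", "0"]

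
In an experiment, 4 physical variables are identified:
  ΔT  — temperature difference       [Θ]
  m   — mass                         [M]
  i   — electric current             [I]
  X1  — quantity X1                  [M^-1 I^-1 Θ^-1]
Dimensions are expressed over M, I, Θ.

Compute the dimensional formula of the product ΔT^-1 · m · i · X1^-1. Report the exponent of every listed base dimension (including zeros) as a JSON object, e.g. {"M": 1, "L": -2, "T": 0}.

{"M": 2, "I": 2, "Θ": 0}

Dimensional matrix (M×I×Θ by ΔT×m×i×X1):
  M: [ 0  1  0 -1]
  I: [ 0  0  1 -1]
  Θ: [ 1  0  0 -1]
  [M]: (-1)·0+(1)·1+(1)·0+(-1)·-1 = 2
  [I]: (-1)·0+(1)·0+(1)·1+(-1)·-1 = 2
  [Θ]: (-1)·1+(1)·0+(1)·0+(-1)·-1 = 0
⇒ M^2 I^2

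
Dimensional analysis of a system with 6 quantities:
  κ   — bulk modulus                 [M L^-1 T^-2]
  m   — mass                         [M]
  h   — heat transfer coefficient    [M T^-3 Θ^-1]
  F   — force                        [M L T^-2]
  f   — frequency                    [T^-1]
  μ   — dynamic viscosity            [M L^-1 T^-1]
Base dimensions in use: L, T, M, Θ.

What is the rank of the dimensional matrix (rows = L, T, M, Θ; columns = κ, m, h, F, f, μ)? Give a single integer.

Dimensional matrix (L×T×M×Θ by κ×m×h×F×f×μ):
  L: [-1  0  0  1  0 -1]
  T: [-2  0 -3 -2 -1 -1]
  M: [ 1  1  1  1  0  1]
  Θ: [ 0  0 -1  0  0  0]
Echelon form has 4 nonzero rows (pivots: κ,m,h,F)

4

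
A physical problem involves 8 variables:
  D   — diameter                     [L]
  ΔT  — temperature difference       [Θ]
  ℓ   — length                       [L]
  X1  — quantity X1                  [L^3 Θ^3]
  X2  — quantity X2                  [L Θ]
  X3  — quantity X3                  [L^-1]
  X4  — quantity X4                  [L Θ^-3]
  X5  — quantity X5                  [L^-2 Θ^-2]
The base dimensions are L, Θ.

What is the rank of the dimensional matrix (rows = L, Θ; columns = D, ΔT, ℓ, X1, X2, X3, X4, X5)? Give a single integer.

2

Write exponents as rows L,Θ / cols D,ΔT,ℓ,X1,X2,X3,X4,X5:
  L: [ 1  0  1  3  1 -1  1 -2]
  Θ: [ 0  1  0  3  1  0 -3 -2]
RREF → pivots at {D,ΔT} ⇒ r = 2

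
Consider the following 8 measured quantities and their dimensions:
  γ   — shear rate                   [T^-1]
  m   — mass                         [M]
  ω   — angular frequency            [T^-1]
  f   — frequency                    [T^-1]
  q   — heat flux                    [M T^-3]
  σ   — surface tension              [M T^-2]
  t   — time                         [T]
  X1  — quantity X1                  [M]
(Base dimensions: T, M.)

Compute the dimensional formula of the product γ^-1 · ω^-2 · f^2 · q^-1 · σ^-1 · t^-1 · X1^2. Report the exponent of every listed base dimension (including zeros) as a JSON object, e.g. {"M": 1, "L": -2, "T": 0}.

Dimensional matrix (T×M by γ×m×ω×f×q×σ×t×X1):
  T: [-1  0 -1 -1 -3 -2  1  0]
  M: [ 0  1  0  0  1  1  0  1]
  [T]: (-1)·-1+(-2)·-1+(2)·-1+(-1)·-3+(-1)·-2+(-1)·1+(2)·0 = 5
  [M]: (-1)·0+(-2)·0+(2)·0+(-1)·1+(-1)·1+(-1)·0+(2)·1 = 0
⇒ T^5

{"T": 5, "M": 0}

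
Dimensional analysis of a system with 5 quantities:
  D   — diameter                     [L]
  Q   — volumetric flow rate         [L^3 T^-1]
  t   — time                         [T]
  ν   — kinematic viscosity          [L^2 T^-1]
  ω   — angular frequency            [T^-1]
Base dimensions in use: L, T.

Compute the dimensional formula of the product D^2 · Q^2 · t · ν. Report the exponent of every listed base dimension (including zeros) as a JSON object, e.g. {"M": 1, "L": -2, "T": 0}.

{"L": 10, "T": -2}

Dimensional matrix (L×T by D×Q×t×ν×ω):
  L: [ 1  3  0  2  0]
  T: [ 0 -1  1 -1 -1]
  [L]: (2)·1+(2)·3+(1)·0+(1)·2 = 10
  [T]: (2)·0+(2)·-1+(1)·1+(1)·-1 = -2
⇒ L^10 T^-2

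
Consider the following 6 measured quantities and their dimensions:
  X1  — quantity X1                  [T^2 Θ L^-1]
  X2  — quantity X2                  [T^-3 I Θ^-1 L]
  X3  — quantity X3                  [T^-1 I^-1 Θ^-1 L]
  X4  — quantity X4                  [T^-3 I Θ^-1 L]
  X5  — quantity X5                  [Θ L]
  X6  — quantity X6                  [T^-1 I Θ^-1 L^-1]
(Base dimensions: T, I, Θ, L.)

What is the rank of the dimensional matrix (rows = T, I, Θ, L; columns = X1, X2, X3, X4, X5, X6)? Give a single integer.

3

Write exponents as rows T,I,Θ,L / cols X1,X2,X3,X4,X5,X6:
  T: [ 2 -3 -1 -3  0 -1]
  I: [ 0  1 -1  1  0  1]
  Θ: [ 1 -1 -1 -1  1 -1]
  L: [-1  1  1  1  1 -1]
Echelon form has 3 nonzero rows (pivots: X1,X2,X5)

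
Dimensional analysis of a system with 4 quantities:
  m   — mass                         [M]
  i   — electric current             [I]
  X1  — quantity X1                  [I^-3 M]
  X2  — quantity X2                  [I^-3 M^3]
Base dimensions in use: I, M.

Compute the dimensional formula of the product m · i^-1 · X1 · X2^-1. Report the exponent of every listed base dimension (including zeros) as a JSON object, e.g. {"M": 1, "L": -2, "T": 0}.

{"I": -1, "M": -1}

Dimensional matrix (I×M by m×i×X1×X2):
  I: [ 0  1 -3 -3]
  M: [ 1  0  1  3]
  [I]: (1)·0+(-1)·1+(1)·-3+(-1)·-3 = -1
  [M]: (1)·1+(-1)·0+(1)·1+(-1)·3 = -1
⇒ I^-1 M^-1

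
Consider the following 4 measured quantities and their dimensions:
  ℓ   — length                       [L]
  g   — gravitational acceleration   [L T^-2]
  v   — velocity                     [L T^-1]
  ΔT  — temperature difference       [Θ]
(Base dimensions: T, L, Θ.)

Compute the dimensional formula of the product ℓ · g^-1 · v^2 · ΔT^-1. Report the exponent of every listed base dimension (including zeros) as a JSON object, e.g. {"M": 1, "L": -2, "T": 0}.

Write exponents as rows T,L,Θ / cols ℓ,g,v,ΔT:
  T: [ 0 -2 -1  0]
  L: [ 1  1  1  0]
  Θ: [ 0  0  0  1]
  [T]: (1)·0+(-1)·-2+(2)·-1+(-1)·0 = 0
  [L]: (1)·1+(-1)·1+(2)·1+(-1)·0 = 2
  [Θ]: (1)·0+(-1)·0+(2)·0+(-1)·1 = -1
⇒ L^2 Θ^-1

{"T": 0, "L": 2, "Θ": -1}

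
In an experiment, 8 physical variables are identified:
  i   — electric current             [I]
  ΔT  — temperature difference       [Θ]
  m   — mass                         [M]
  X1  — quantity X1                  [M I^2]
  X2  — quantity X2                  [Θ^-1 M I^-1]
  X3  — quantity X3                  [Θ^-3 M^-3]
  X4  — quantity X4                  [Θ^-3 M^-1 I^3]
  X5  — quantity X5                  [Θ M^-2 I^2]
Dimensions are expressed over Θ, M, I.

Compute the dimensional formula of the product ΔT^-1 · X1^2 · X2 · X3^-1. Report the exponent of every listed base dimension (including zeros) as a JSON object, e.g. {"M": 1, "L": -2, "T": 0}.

Dimensional matrix (Θ×M×I by i×ΔT×m×X1×X2×X3×X4×X5):
  Θ: [ 0  1  0  0 -1 -3 -3  1]
  M: [ 0  0  1  1  1 -3 -1 -2]
  I: [ 1  0  0  2 -1  0  3  2]
  [Θ]: (-1)·1+(2)·0+(1)·-1+(-1)·-3 = 1
  [M]: (-1)·0+(2)·1+(1)·1+(-1)·-3 = 6
  [I]: (-1)·0+(2)·2+(1)·-1+(-1)·0 = 3
⇒ Θ M^6 I^3

{"Θ": 1, "M": 6, "I": 3}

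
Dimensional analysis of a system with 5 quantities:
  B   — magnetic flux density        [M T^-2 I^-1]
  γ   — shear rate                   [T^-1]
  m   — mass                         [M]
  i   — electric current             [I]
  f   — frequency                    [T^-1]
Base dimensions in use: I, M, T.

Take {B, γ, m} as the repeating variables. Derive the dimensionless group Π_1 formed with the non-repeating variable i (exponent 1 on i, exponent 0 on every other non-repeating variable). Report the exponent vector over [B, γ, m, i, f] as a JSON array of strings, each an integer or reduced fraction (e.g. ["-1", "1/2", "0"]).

Write exponents as rows I,M,T / cols B,γ,m,i,f:
  I: [-1  0  0  1  0]
  M: [ 1  0  1  0  0]
  T: [-2 -1  0  0 -1]
RREF → pivots at {B,γ,m} ⇒ r = 3
Pivot set = {B,γ,m}, free = {i,f}
RREF:
  r0: [   1    0    0   -1    0]
  r1: [   0    1    0    2    1]
  r2: [   0    0    1    1    0]
Fix exponent of i at 1, f at 0; solve each RREF row for its pivot's exponent:
  r0: exp(B) + (-1)·1 = 0 ⇒ exp(B) = 1
  r1: exp(γ) + (2)·1 = 0 ⇒ exp(γ) = -2
  r2: exp(m) + (1)·1 = 0 ⇒ exp(m) = -1
Π_1 = B · γ^-2 · m^-1 · i

["1", "-2", "-1", "1", "0"]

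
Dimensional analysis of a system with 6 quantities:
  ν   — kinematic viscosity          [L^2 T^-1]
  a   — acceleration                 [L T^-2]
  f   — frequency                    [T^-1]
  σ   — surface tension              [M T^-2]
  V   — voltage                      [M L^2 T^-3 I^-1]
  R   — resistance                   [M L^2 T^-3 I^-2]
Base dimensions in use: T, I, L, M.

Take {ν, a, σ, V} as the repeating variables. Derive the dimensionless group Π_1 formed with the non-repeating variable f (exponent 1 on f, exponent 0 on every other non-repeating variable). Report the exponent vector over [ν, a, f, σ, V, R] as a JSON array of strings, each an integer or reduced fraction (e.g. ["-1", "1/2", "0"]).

Exponent matrix [T,I,L,M] × [ν,a,f,σ,V,R]:
  T: [-1 -2 -1 -2 -3 -3]
  I: [ 0  0  0  0 -1 -2]
  L: [ 2  1  0  0  2  2]
  M: [ 0  0  0  1  1  1]
Echelon form has 4 nonzero rows (pivots: ν,a,σ,V)
Repeat: ν,a,σ,V; free: f,R
RREF:
  r0: [   1    0 -1/3    0    0   -1]
  r1: [   0    1  2/3    0    0    0]
  r2: [   0    0    0    1    0   -1]
  r3: [   0    0    0    0    1    2]
Fix exponent of f at 1, R at 0; solve each RREF row for its pivot's exponent:
  r0: exp(ν) + (-1/3)·1 = 0 ⇒ exp(ν) = 1/3
  r1: exp(a) + (2/3)·1 = 0 ⇒ exp(a) = -2/3
  r2: exp(σ) + (0)·1 = 0 ⇒ exp(σ) = 0
  r3: exp(V) + (0)·1 = 0 ⇒ exp(V) = 0
Π_1 = ν^(1/3) · a^(-2/3) · f

["1/3", "-2/3", "1", "0", "0", "0"]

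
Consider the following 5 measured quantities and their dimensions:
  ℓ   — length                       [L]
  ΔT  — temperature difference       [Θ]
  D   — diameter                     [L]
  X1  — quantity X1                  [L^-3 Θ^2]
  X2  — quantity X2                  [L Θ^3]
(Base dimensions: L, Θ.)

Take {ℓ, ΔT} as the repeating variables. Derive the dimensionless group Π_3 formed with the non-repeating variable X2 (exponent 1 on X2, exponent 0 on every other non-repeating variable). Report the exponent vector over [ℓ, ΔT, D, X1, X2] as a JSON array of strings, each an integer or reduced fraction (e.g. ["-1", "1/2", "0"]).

Write exponents as rows L,Θ / cols ℓ,ΔT,D,X1,X2:
  L: [ 1  0  1 -3  1]
  Θ: [ 0  1  0  2  3]
Row reduction gives pivot columns ℓ,ΔT; rank = 2
Repeat: ℓ,ΔT; free: D,X1,X2
RREF:
  r0: [   1    0    1   -3    1]
  r1: [   0    1    0    2    3]
Fix exponent of X2 at 1, D at 0, X1 at 0; solve each RREF row for its pivot's exponent:
  r0: exp(ℓ) + (1)·1 = 0 ⇒ exp(ℓ) = -1
  r1: exp(ΔT) + (3)·1 = 0 ⇒ exp(ΔT) = -3
Π_3 = ℓ^-1 · ΔT^-3 · X2

["-1", "-3", "0", "0", "1"]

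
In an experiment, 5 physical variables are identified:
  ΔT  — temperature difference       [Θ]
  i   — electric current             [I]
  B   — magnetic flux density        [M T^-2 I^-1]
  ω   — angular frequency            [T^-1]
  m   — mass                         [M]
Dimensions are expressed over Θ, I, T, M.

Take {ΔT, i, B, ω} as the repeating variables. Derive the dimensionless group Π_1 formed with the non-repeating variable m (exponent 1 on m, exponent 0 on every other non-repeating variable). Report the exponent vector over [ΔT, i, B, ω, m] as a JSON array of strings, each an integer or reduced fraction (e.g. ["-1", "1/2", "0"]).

Dimensional matrix (Θ×I×T×M by ΔT×i×B×ω×m):
  Θ: [ 1  0  0  0  0]
  I: [ 0  1 -1  0  0]
  T: [ 0  0 -2 -1  0]
  M: [ 0  0  1  0  1]
RREF → pivots at {ΔT,i,B,ω} ⇒ r = 4
Pivot set = {ΔT,i,B,ω}, free = {m}
RREF:
  r0: [   1    0    0    0    0]
  r1: [   0    1    0    0    1]
  r2: [   0    0    1    0    1]
  r3: [   0    0    0    1   -2]
Fix exponent of m at 1; solve each RREF row for its pivot's exponent:
  r0: exp(ΔT) + (0)·1 = 0 ⇒ exp(ΔT) = 0
  r1: exp(i) + (1)·1 = 0 ⇒ exp(i) = -1
  r2: exp(B) + (1)·1 = 0 ⇒ exp(B) = -1
  r3: exp(ω) + (-2)·1 = 0 ⇒ exp(ω) = 2
Π_1 = i^-1 · B^-1 · ω^2 · m

["0", "-1", "-1", "2", "1"]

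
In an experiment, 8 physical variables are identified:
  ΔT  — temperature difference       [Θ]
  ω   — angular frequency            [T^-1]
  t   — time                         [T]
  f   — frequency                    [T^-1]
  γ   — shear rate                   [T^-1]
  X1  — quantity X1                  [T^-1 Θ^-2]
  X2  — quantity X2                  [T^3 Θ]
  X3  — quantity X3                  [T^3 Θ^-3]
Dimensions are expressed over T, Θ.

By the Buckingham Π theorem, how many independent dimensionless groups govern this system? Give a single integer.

6

Dimensional matrix (T×Θ by ΔT×ω×t×f×γ×X1×X2×X3):
  T: [ 0 -1  1 -1 -1 -1  3  3]
  Θ: [ 1  0  0  0  0 -2  1 -3]
RREF → pivots at {ΔT,ω} ⇒ r = 2
n=8, r=2 ⇒ 6 dimensionless groups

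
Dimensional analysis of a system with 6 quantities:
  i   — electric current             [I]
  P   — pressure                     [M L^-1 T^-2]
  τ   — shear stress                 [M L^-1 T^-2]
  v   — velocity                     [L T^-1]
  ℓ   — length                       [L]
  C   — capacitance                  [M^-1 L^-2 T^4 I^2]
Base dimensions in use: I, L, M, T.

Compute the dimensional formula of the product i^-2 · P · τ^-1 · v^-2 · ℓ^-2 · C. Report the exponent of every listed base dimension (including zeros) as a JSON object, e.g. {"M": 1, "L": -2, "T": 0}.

{"I": 0, "L": -6, "M": -1, "T": 6}

Write exponents as rows I,L,M,T / cols i,P,τ,v,ℓ,C:
  I: [ 1  0  0  0  0  2]
  L: [ 0 -1 -1  1  1 -2]
  M: [ 0  1  1  0  0 -1]
  T: [ 0 -2 -2 -1  0  4]
  [I]: (-2)·1+(1)·0+(-1)·0+(-2)·0+(-2)·0+(1)·2 = 0
  [L]: (-2)·0+(1)·-1+(-1)·-1+(-2)·1+(-2)·1+(1)·-2 = -6
  [M]: (-2)·0+(1)·1+(-1)·1+(-2)·0+(-2)·0+(1)·-1 = -1
  [T]: (-2)·0+(1)·-2+(-1)·-2+(-2)·-1+(-2)·0+(1)·4 = 6
⇒ L^-6 M^-1 T^6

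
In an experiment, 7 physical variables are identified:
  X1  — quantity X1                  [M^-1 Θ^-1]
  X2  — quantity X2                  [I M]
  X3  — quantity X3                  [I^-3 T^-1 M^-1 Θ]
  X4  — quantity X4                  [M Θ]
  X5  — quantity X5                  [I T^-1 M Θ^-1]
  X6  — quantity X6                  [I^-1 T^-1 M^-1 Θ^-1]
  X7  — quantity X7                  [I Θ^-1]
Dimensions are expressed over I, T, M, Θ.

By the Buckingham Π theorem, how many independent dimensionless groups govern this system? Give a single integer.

Write exponents as rows I,T,M,Θ / cols X1,X2,X3,X4,X5,X6,X7:
  I: [ 0  1 -3  0  1 -1  1]
  T: [ 0  0 -1  0 -1 -1  0]
  M: [-1  1 -1  1  1 -1  0]
  Θ: [-1  0  1  1 -1 -1 -1]
Echelon form has 3 nonzero rows (pivots: X1,X2,X3)
Π count = n − r = 7 − 3 = 4

4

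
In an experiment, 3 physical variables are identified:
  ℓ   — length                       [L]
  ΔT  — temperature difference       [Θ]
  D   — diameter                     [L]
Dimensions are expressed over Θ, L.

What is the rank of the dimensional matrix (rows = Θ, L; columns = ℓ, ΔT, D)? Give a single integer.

Write exponents as rows Θ,L / cols ℓ,ΔT,D:
  Θ: [ 0  1  0]
  L: [ 1  0  1]
Row reduction gives pivot columns ℓ,ΔT; rank = 2

2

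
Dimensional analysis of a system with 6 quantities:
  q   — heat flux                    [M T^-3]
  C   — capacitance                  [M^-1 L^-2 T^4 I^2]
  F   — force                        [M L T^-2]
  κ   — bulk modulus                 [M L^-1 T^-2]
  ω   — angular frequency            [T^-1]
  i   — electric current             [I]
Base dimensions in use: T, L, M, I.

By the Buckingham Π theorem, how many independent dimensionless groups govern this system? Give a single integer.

2

Write exponents as rows T,L,M,I / cols q,C,F,κ,ω,i:
  T: [-3  4 -2 -2 -1  0]
  L: [ 0 -2  1 -1  0  0]
  M: [ 1 -1  1  1  0  0]
  I: [ 0  2  0  0  0  1]
RREF → pivots at {q,C,F,κ} ⇒ r = 4
Π count = n − r = 6 − 4 = 2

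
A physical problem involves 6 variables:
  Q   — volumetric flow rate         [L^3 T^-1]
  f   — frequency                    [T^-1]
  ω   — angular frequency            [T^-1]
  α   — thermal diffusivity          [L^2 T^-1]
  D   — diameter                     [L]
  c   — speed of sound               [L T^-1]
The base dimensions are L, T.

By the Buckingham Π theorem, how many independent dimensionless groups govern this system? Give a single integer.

4

Dimensional matrix (L×T by Q×f×ω×α×D×c):
  L: [ 3  0  0  2  1  1]
  T: [-1 -1 -1 -1  0 -1]
RREF → pivots at {Q,f} ⇒ r = 2
n=6, r=2 ⇒ 4 dimensionless groups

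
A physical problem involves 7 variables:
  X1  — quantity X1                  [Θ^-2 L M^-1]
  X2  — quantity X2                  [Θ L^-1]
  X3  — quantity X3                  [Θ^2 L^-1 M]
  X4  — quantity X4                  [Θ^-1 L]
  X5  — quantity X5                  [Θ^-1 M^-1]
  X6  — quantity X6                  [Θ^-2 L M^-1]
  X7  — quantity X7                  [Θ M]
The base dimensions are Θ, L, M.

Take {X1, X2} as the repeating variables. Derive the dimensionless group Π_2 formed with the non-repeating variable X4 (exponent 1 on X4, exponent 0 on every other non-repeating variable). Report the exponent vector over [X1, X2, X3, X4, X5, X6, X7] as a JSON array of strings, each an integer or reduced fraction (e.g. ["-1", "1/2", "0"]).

["0", "1", "0", "1", "0", "0", "0"]

Dimensional matrix (Θ×L×M by X1×X2×X3×X4×X5×X6×X7):
  Θ: [-2  1  2 -1 -1 -2  1]
  L: [ 1 -1 -1  1  0  1  0]
  M: [-1  0  1  0 -1 -1  1]
Row reduction gives pivot columns X1,X2; rank = 2
Pivot set = {X1,X2}, free = {X3,X4,X5,X6,X7}
RREF:
  r0: [   1    0   -1    0    1    1   -1]
  r1: [   0    1    0   -1    1    0   -1]
  r2: [   0    0    0    0    0    0    0]
Fix exponent of X4 at 1, X3 at 0, X5 at 0, X6 at 0, X7 at 0; solve each RREF row for its pivot's exponent:
  r0: exp(X1) + (0)·1 = 0 ⇒ exp(X1) = 0
  r1: exp(X2) + (-1)·1 = 0 ⇒ exp(X2) = 1
Π_2 = X2 · X4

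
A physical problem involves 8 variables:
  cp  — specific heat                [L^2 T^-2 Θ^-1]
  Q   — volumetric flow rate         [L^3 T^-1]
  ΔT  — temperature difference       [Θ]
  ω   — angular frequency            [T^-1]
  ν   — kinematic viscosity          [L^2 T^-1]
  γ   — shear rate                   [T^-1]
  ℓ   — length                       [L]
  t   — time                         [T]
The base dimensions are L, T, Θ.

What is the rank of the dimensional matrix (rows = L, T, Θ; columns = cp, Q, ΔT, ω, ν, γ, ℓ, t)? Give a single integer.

Exponent matrix [L,T,Θ] × [cp,Q,ΔT,ω,ν,γ,ℓ,t]:
  L: [ 2  3  0  0  2  0  1  0]
  T: [-2 -1  0 -1 -1 -1  0  1]
  Θ: [-1  0  1  0  0  0  0  0]
Echelon form has 3 nonzero rows (pivots: cp,Q,ΔT)

3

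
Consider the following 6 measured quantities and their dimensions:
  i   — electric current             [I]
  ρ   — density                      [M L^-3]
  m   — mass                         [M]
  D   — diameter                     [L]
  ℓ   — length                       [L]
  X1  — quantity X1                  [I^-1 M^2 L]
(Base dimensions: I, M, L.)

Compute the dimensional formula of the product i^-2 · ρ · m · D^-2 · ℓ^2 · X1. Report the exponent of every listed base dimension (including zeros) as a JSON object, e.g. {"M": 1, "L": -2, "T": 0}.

{"I": -3, "M": 4, "L": -2}

Exponent matrix [I,M,L] × [i,ρ,m,D,ℓ,X1]:
  I: [ 1  0  0  0  0 -1]
  M: [ 0  1  1  0  0  2]
  L: [ 0 -3  0  1  1  1]
  [I]: (-2)·1+(1)·0+(1)·0+(-2)·0+(2)·0+(1)·-1 = -3
  [M]: (-2)·0+(1)·1+(1)·1+(-2)·0+(2)·0+(1)·2 = 4
  [L]: (-2)·0+(1)·-3+(1)·0+(-2)·1+(2)·1+(1)·1 = -2
⇒ I^-3 M^4 L^-2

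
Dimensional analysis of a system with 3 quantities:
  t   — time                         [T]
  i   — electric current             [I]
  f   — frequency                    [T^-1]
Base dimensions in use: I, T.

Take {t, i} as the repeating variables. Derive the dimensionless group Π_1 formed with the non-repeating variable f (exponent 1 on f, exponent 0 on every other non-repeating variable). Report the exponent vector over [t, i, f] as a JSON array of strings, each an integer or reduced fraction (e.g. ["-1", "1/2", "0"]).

["1", "0", "1"]

Exponent matrix [I,T] × [t,i,f]:
  I: [ 0  1  0]
  T: [ 1  0 -1]
Row reduction gives pivot columns t,i; rank = 2
Pivot set = {t,i}, free = {f}
RREF:
  r0: [   1    0   -1]
  r1: [   0    1    0]
Fix exponent of f at 1; solve each RREF row for its pivot's exponent:
  r0: exp(t) + (-1)·1 = 0 ⇒ exp(t) = 1
  r1: exp(i) + (0)·1 = 0 ⇒ exp(i) = 0
Π_1 = t · f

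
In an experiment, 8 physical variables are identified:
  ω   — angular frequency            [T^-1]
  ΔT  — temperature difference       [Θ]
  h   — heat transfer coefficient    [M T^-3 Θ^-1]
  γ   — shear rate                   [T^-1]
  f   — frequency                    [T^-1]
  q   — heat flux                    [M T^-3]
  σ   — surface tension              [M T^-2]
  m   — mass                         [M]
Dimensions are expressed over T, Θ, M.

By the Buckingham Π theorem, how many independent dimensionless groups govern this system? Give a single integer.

Exponent matrix [T,Θ,M] × [ω,ΔT,h,γ,f,q,σ,m]:
  T: [-1  0 -3 -1 -1 -3 -2  0]
  Θ: [ 0  1 -1  0  0  0  0  0]
  M: [ 0  0  1  0  0  1  1  1]
Row reduction gives pivot columns ω,ΔT,h; rank = 3
n=8, r=3 ⇒ 5 dimensionless groups

5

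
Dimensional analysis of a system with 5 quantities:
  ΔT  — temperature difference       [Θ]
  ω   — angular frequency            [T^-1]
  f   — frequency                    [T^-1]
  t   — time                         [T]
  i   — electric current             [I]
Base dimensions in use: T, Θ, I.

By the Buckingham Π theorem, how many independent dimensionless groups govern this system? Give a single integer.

2

Dimensional matrix (T×Θ×I by ΔT×ω×f×t×i):
  T: [ 0 -1 -1  1  0]
  Θ: [ 1  0  0  0  0]
  I: [ 0  0  0  0  1]
Row reduction gives pivot columns ΔT,ω,i; rank = 3
Π count = n − r = 5 − 3 = 2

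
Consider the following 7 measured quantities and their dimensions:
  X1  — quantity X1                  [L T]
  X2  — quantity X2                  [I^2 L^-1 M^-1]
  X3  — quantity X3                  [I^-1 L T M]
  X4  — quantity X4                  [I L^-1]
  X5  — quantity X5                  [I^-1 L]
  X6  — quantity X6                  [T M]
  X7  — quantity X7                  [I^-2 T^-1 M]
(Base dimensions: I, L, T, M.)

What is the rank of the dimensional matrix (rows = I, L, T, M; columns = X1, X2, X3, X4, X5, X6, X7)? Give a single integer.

Exponent matrix [I,L,T,M] × [X1,X2,X3,X4,X5,X6,X7]:
  I: [ 0  2 -1  1 -1  0 -2]
  L: [ 1 -1  1 -1  1  0  0]
  T: [ 1  0  1  0  0  1 -1]
  M: [ 0 -1  1  0  0  1  1]
RREF → pivots at {X1,X2,X3} ⇒ r = 3

3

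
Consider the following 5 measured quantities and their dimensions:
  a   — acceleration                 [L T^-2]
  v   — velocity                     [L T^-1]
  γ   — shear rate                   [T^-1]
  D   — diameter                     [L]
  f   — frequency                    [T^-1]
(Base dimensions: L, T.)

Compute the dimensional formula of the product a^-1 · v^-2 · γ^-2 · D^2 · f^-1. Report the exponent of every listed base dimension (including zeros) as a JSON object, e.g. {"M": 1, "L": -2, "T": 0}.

Dimensional matrix (L×T by a×v×γ×D×f):
  L: [ 1  1  0  1  0]
  T: [-2 -1 -1  0 -1]
  [L]: (-1)·1+(-2)·1+(-2)·0+(2)·1+(-1)·0 = -1
  [T]: (-1)·-2+(-2)·-1+(-2)·-1+(2)·0+(-1)·-1 = 7
⇒ L^-1 T^7

{"L": -1, "T": 7}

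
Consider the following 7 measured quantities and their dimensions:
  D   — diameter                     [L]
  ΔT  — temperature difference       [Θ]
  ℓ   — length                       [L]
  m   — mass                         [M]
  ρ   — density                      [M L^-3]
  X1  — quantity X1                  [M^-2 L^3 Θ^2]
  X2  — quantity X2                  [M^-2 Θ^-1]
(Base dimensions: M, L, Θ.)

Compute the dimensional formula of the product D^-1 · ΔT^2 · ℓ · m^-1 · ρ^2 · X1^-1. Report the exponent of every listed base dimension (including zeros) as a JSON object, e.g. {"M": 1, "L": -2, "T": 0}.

Exponent matrix [M,L,Θ] × [D,ΔT,ℓ,m,ρ,X1,X2]:
  M: [ 0  0  0  1  1 -2 -2]
  L: [ 1  0  1  0 -3  3  0]
  Θ: [ 0  1  0  0  0  2 -1]
  [M]: (-1)·0+(2)·0+(1)·0+(-1)·1+(2)·1+(-1)·-2 = 3
  [L]: (-1)·1+(2)·0+(1)·1+(-1)·0+(2)·-3+(-1)·3 = -9
  [Θ]: (-1)·0+(2)·1+(1)·0+(-1)·0+(2)·0+(-1)·2 = 0
⇒ M^3 L^-9

{"M": 3, "L": -9, "Θ": 0}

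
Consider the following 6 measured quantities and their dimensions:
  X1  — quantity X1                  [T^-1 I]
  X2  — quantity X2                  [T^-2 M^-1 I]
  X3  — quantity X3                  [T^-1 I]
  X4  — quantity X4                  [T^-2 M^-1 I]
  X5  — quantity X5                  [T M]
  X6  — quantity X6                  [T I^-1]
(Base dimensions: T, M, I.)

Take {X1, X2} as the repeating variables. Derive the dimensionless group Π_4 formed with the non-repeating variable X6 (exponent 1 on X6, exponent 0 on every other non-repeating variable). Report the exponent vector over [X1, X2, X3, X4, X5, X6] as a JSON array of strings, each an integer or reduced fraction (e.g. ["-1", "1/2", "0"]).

Exponent matrix [T,M,I] × [X1,X2,X3,X4,X5,X6]:
  T: [-1 -2 -1 -2  1  1]
  M: [ 0 -1  0 -1  1  0]
  I: [ 1  1  1  1  0 -1]
Row reduction gives pivot columns X1,X2; rank = 2
Repeat: X1,X2; free: X3,X4,X5,X6
RREF:
  r0: [   1    0    1    0    1   -1]
  r1: [   0    1    0    1   -1    0]
  r2: [   0    0    0    0    0    0]
Fix exponent of X6 at 1, X3 at 0, X4 at 0, X5 at 0; solve each RREF row for its pivot's exponent:
  r0: exp(X1) + (-1)·1 = 0 ⇒ exp(X1) = 1
  r1: exp(X2) + (0)·1 = 0 ⇒ exp(X2) = 0
Π_4 = X1 · X6

["1", "0", "0", "0", "0", "1"]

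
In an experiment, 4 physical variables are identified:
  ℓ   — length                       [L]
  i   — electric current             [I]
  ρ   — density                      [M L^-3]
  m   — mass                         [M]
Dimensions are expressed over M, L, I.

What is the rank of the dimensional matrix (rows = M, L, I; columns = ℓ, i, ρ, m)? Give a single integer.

3

Dimensional matrix (M×L×I by ℓ×i×ρ×m):
  M: [ 0  0  1  1]
  L: [ 1  0 -3  0]
  I: [ 0  1  0  0]
Row reduction gives pivot columns ℓ,i,ρ; rank = 3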